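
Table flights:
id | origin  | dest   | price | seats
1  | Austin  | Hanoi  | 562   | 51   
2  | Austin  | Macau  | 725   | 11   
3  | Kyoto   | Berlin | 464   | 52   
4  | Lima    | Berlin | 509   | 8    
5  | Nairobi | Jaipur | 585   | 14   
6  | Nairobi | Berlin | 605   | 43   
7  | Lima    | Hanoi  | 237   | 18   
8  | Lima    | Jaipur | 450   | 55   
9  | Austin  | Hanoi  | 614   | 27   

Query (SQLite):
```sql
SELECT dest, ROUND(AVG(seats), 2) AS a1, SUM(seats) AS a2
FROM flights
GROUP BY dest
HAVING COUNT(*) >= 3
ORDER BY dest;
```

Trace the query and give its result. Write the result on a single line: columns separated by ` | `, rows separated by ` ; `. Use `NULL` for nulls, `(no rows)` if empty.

Berlin | 34.33 | 103 ; Hanoi | 32 | 96

Group flights by dest.
Per group compute: ROUND(AVG(seats), 2), SUM(seats).
HAVING: drop groups with fewer than 3 rows.
  Berlin: ids {3, 4, 6} → ROUND(AVG(seats), 2)=34.33, SUM(seats)=103
  Hanoi: ids {1, 7, 9} → ROUND(AVG(seats), 2)=32, SUM(seats)=96
  Jaipur: ids {5, 8} → ROUND(AVG(seats), 2)=34.5, SUM(seats)=69
  Macau: ids {2} → ROUND(AVG(seats), 2)=11, SUM(seats)=11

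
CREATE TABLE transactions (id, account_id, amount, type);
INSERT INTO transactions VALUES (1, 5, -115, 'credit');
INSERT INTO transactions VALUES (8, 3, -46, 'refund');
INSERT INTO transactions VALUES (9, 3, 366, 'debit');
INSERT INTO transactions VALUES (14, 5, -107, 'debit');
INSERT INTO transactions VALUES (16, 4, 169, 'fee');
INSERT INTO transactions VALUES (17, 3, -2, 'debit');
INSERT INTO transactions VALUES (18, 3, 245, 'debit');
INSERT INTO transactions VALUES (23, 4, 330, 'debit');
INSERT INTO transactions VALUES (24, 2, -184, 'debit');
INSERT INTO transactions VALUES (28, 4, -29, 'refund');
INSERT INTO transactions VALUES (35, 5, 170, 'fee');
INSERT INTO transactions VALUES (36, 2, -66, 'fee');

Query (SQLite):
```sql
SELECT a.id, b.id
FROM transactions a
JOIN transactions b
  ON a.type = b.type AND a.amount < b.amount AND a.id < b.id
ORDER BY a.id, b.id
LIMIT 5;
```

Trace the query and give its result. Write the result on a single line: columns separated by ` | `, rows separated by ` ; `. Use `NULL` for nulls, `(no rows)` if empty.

8 | 28 ; 14 | 17 ; 14 | 18 ; 14 | 23 ; 16 | 35

Pairs (a,b) with same type, a.amount < b.amount, a.id < b.id.
type groups: credit:{1} debit:{9,14,17,18,23,24} fee:{16,35,36} refund:{8,28}
Ordered by (a.id, b.id); first 5.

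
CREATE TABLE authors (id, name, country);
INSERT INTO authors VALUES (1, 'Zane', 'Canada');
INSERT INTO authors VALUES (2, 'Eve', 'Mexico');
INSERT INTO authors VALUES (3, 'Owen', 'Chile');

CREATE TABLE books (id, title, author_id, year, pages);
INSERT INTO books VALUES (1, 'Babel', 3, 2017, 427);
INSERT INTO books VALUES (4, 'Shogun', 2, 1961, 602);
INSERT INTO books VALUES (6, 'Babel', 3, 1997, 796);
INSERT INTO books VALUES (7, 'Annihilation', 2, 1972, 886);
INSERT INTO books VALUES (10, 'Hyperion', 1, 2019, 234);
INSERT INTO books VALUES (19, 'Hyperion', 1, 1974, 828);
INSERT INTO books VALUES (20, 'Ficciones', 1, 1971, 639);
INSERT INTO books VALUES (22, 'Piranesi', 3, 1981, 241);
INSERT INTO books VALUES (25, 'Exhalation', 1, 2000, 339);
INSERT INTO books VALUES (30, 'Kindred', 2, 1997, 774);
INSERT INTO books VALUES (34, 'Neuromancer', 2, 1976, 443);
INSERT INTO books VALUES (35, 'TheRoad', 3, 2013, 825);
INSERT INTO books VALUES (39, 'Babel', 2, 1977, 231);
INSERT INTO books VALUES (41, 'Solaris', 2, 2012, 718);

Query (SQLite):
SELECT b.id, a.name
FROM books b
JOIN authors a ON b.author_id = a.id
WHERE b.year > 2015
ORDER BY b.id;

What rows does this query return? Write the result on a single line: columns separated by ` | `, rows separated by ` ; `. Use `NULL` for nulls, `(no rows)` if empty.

1 | Owen ; 10 | Zane

Each books row matches the authors row where author_id = authors.id.
Then keep rows with b.year > 2015.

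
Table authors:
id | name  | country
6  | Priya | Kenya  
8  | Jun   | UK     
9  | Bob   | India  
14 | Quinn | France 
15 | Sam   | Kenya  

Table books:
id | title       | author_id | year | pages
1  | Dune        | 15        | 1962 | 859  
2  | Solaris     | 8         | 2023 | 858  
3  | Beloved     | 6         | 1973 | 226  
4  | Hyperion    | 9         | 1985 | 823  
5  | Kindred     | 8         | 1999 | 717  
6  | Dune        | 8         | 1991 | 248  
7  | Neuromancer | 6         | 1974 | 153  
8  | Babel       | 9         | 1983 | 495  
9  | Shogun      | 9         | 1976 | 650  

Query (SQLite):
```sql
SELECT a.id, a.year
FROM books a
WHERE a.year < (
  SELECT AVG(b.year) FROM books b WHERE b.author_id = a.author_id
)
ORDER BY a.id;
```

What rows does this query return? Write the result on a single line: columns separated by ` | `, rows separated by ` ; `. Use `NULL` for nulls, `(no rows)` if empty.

3 | 1973 ; 5 | 1999 ; 6 | 1991 ; 9 | 1976

For each books row a, compute AVG(year) over rows sharing a.author_id.
Keep row a if a.year < that per-group AVG.
  author_id=6: AVG(year) = 1973.5
  author_id=8: AVG(year) = 2004.333333
  author_id=9: AVG(year) = 1981.333333
  author_id=15: AVG(year) = 1962.0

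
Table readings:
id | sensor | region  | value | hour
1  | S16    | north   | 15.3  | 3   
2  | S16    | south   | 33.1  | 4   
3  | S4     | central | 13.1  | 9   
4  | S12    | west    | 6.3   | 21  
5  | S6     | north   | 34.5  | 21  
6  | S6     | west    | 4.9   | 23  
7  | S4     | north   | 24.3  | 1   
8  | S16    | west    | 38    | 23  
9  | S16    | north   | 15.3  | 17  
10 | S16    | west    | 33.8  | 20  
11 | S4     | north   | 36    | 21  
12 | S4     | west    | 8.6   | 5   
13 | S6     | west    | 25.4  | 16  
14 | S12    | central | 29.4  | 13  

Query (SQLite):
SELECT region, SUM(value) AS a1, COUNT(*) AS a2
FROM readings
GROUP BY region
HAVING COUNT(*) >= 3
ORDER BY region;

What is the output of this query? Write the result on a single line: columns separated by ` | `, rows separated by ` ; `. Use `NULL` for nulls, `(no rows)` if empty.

Group readings by region.
Per group compute: SUM(value), COUNT(*).
HAVING: drop groups with fewer than 3 rows.
  central: ids {3, 14} → SUM(value)=42.5, COUNT(*)=2
  north: ids {1, 5, 7, 9, 11} → SUM(value)=125.4, COUNT(*)=5
  south: ids {2} → SUM(value)=33.1, COUNT(*)=1
  west: ids {4, 6, 8, 10, 12, 13} → SUM(value)=117, COUNT(*)=6

north | 125.4 | 5 ; west | 117 | 6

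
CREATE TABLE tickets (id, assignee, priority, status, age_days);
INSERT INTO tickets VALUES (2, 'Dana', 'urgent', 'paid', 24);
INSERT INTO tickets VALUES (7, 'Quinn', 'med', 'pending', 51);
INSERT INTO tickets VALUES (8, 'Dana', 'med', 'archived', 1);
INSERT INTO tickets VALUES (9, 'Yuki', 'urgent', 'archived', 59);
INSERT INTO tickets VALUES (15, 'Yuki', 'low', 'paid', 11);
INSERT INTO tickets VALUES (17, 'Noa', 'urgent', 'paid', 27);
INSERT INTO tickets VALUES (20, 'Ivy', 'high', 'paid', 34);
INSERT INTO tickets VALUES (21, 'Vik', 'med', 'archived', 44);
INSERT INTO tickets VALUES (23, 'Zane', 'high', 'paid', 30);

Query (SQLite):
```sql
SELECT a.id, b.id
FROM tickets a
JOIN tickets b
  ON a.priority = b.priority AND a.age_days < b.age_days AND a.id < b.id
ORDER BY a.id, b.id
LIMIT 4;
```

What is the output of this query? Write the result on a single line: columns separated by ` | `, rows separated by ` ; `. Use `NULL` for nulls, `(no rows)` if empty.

Pairs (a,b) with same priority, a.age_days < b.age_days, a.id < b.id.
priority groups: high:{20,23} low:{15} med:{7,8,21} urgent:{2,9,17}
Ordered by (a.id, b.id); first 4.

2 | 9 ; 2 | 17 ; 8 | 21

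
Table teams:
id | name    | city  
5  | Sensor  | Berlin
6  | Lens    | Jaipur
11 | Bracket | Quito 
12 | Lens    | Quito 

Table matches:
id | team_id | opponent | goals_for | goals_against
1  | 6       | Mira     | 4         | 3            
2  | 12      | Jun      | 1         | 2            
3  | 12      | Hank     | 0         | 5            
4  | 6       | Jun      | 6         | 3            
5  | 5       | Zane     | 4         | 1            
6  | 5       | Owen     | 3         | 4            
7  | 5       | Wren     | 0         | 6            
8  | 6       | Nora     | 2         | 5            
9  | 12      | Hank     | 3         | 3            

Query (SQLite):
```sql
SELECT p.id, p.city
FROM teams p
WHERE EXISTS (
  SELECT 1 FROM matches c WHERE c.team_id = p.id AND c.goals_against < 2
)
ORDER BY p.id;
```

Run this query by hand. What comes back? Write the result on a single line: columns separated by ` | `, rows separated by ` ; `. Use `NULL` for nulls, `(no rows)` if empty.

For each teams row, check whether any matches with matching team_id has goals_against < 2.
Keep rows where that is true.

5 | Berlin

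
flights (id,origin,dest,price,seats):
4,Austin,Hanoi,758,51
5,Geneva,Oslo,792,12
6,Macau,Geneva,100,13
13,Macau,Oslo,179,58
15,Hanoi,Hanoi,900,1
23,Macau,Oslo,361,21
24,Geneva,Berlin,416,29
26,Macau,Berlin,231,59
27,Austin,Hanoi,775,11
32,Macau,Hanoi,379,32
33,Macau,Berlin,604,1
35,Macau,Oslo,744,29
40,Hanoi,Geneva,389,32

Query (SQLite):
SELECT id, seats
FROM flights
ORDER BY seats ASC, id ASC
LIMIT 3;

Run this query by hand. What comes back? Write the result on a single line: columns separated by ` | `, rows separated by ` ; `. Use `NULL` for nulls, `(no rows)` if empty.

15 | 1 ; 33 | 1 ; 27 | 11

Sort by seats asc, tiebreak id asc: (1, id=15), (1, id=33), (11, id=27), (12, id=5), (13, id=6), (21, id=23) …. Take first 3.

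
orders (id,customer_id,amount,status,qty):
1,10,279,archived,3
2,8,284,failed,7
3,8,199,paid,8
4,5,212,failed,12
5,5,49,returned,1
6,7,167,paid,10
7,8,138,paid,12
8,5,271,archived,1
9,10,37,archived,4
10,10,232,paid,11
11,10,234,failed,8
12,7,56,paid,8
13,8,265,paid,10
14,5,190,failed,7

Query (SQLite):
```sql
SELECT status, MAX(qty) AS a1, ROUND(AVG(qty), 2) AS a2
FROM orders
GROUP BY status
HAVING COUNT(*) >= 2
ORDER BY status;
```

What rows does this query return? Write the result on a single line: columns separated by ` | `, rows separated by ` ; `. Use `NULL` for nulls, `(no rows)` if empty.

archived | 4 | 2.67 ; failed | 12 | 8.5 ; paid | 12 | 9.83

Group orders by status.
Per group compute: MAX(qty), ROUND(AVG(qty), 2).
HAVING: drop groups with fewer than 2 rows.
  archived: ids {1, 8, 9} → MAX(qty)=4, ROUND(AVG(qty), 2)=2.67
  failed: ids {2, 4, 11, 14} → MAX(qty)=12, ROUND(AVG(qty), 2)=8.5
  paid: ids {3, 6, 7, 10, 12, 13} → MAX(qty)=12, ROUND(AVG(qty), 2)=9.83
  returned: ids {5} → MAX(qty)=1, ROUND(AVG(qty), 2)=1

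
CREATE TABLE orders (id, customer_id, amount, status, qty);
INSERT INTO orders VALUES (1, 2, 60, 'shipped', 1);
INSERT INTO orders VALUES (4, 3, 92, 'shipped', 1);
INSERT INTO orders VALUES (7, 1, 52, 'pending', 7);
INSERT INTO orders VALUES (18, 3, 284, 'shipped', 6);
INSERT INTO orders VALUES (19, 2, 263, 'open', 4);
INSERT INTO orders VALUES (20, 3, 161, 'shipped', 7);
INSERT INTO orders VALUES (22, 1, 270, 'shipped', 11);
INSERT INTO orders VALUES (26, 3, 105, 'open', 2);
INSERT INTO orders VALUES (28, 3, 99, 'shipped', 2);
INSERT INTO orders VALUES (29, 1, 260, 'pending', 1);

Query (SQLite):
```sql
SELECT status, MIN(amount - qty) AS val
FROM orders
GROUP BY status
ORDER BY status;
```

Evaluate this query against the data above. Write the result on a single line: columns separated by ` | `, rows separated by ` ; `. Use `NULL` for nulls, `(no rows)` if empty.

open | 103 ; pending | 45 ; shipped | 59

For each row compute amount - qty.
Group by status; take MIN of the expression per group.
  open: ids {19, 26} → MIN(amount - qty)=103
  pending: ids {7, 29} → MIN(amount - qty)=45
  shipped: ids {1, 4, 18, 20, 22, 28} → MIN(amount - qty)=59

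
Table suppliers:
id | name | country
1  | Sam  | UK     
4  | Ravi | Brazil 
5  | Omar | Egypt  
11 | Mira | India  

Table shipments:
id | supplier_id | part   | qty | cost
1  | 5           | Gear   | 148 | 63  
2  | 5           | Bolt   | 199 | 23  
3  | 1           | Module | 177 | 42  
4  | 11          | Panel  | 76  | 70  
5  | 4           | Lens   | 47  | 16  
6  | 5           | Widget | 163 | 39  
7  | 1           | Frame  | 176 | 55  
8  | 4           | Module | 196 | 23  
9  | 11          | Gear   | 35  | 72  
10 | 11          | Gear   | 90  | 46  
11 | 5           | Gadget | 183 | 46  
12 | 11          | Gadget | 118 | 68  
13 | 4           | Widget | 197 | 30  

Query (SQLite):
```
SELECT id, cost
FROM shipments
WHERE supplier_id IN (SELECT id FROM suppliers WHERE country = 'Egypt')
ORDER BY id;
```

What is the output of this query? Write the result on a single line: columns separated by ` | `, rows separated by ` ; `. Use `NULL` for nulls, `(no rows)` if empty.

Inner query: suppliers.id where country = 'Egypt'.
Outer: keep shipments rows whose supplier_id is in that set.
Inner query → {5}

1 | 63 ; 2 | 23 ; 6 | 39 ; 11 | 46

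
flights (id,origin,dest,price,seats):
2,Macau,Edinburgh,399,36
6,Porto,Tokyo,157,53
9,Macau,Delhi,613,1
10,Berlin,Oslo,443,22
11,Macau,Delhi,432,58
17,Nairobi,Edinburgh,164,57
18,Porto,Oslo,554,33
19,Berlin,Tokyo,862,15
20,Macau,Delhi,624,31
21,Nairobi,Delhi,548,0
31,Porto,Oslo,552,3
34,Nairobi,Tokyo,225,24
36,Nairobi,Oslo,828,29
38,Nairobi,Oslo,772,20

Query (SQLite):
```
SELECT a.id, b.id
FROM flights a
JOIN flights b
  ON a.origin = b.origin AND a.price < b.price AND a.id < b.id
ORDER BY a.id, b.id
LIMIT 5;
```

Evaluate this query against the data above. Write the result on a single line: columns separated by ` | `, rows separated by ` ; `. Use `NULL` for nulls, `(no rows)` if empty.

Pairs (a,b) with same origin, a.price < b.price, a.id < b.id.
origin groups: Berlin:{10,19} Macau:{2,9,11,20} Nairobi:{17,21,34,36,38} Porto:{6,18,31}
Ordered by (a.id, b.id); first 5.

2 | 9 ; 2 | 11 ; 2 | 20 ; 6 | 18 ; 6 | 31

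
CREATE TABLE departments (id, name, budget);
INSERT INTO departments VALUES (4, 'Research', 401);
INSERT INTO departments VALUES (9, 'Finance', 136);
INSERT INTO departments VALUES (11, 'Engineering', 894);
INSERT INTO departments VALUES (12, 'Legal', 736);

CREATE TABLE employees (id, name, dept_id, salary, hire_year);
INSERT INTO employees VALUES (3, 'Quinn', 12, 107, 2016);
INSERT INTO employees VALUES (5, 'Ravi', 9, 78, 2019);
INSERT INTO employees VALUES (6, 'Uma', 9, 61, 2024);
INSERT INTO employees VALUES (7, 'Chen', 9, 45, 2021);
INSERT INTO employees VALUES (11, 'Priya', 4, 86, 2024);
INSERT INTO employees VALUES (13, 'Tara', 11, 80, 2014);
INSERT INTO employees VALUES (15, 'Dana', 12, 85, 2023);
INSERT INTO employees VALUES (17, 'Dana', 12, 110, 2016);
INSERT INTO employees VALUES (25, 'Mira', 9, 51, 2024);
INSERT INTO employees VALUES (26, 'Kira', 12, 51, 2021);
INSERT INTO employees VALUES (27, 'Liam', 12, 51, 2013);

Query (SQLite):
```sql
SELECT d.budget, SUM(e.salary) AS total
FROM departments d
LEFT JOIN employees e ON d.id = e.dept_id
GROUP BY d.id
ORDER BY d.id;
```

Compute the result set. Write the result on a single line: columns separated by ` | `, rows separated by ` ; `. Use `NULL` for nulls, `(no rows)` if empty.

401 | 86 ; 136 | 235 ; 894 | 80 ; 736 | 404

LEFT JOIN keeps every departments row; unmatched ones get NULL for employees columns.
Group by departments.id and compute SUM(e.salary). SUM over an all-NULL group is NULL.
  4: ids {11} → SUM(e.salary)=86
  9: ids {5, 6, 7, 25} → SUM(e.salary)=235
  11: ids {13} → SUM(e.salary)=80
  12: ids {3, 15, 17, 26, 27} → SUM(e.salary)=404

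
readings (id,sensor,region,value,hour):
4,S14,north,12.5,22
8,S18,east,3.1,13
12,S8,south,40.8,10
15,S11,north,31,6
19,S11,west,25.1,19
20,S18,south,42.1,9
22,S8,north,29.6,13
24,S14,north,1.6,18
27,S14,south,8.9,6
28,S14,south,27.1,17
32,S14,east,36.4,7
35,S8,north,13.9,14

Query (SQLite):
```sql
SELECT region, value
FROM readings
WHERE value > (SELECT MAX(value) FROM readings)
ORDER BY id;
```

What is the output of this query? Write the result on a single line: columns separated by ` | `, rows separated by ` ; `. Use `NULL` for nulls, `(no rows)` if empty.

(no rows)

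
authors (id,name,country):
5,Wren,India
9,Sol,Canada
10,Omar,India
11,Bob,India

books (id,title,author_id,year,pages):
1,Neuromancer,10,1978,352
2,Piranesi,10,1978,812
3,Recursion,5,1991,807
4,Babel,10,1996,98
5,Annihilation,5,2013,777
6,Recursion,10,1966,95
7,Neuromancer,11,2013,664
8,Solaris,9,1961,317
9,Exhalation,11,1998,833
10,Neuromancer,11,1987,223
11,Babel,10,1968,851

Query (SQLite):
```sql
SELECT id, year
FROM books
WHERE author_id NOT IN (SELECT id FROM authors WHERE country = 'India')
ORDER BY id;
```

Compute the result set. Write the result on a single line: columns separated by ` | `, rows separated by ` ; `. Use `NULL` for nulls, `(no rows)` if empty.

Inner query: authors.id where country = 'India'.
Outer: keep books rows whose author_id is not in that set.
Inner query → {5, 10, 11}

8 | 1961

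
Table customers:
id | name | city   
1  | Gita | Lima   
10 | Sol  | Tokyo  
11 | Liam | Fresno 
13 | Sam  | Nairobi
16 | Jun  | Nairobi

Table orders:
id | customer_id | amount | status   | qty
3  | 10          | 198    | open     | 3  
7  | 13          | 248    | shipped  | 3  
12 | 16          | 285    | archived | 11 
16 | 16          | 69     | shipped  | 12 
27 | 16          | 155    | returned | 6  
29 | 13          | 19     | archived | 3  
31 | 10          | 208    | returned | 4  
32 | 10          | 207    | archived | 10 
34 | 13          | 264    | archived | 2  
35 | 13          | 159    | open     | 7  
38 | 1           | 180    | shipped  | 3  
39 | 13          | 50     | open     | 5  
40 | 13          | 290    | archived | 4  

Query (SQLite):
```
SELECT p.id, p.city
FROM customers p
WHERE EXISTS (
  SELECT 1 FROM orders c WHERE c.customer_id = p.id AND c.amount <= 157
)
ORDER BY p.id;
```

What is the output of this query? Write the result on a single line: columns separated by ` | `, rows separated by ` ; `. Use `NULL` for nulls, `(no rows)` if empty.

For each customers row, check whether any orders with matching customer_id has amount <= 157.
Keep rows where that is true.

13 | Nairobi ; 16 | Nairobi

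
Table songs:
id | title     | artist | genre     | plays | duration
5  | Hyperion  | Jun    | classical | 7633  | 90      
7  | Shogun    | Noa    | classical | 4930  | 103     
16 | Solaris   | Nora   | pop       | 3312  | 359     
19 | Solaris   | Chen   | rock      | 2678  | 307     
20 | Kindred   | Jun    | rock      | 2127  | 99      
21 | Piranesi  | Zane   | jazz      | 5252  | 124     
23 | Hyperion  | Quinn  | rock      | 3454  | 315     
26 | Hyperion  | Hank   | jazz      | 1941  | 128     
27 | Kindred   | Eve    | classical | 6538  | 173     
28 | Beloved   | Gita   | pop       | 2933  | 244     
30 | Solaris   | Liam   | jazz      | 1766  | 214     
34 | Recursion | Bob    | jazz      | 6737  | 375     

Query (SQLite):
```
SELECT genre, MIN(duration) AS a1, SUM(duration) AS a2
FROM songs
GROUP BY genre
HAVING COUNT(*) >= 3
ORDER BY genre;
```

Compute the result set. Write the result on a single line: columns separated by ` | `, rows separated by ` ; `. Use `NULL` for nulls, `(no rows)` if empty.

classical | 90 | 366 ; jazz | 124 | 841 ; rock | 99 | 721

Group songs by genre.
Per group compute: MIN(duration), SUM(duration).
HAVING: drop groups with fewer than 3 rows.
  classical: ids {5, 7, 27} → MIN(duration)=90, SUM(duration)=366
  jazz: ids {21, 26, 30, 34} → MIN(duration)=124, SUM(duration)=841
  pop: ids {16, 28} → MIN(duration)=244, SUM(duration)=603
  rock: ids {19, 20, 23} → MIN(duration)=99, SUM(duration)=721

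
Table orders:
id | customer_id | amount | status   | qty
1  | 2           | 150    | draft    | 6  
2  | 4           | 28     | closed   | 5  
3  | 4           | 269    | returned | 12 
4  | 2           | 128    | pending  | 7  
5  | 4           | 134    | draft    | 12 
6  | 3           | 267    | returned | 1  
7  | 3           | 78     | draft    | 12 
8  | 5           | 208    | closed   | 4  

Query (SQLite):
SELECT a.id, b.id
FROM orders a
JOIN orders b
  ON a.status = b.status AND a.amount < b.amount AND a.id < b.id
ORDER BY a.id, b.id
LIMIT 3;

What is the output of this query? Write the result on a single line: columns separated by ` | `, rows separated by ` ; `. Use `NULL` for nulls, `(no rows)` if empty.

2 | 8

Pairs (a,b) with same status, a.amount < b.amount, a.id < b.id.
status groups: closed:{2,8} draft:{1,5,7} pending:{4} returned:{3,6}
Ordered by (a.id, b.id); first 3.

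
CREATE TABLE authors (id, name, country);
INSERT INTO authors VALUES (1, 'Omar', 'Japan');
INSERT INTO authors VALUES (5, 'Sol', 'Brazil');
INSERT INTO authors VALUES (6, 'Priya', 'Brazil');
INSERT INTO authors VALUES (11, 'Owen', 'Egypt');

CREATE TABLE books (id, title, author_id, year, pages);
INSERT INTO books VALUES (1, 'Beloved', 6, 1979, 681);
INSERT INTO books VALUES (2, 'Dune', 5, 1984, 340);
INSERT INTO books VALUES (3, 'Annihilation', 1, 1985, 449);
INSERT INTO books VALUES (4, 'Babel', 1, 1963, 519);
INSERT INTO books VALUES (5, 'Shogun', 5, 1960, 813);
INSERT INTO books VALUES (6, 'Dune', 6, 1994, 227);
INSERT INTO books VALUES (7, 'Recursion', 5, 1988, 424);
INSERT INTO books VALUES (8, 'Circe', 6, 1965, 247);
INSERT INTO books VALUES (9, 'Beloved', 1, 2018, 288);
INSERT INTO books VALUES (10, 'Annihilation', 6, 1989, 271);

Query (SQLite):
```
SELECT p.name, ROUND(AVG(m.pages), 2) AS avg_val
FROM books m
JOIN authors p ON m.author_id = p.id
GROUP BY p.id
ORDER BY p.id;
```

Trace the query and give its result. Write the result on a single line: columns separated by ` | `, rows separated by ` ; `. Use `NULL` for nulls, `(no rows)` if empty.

Join each books row to its authors via author_id.
Group joined rows by authors.id; compute ROUND(AVG(m.pages), 2) per group.
  1: ids {3, 4, 9} → ROUND(AVG(m.pages), 2)=418.67
  5: ids {2, 5, 7} → ROUND(AVG(m.pages), 2)=525.67
  6: ids {1, 6, 8, 10} → ROUND(AVG(m.pages), 2)=356.5

Omar | 418.67 ; Sol | 525.67 ; Priya | 356.5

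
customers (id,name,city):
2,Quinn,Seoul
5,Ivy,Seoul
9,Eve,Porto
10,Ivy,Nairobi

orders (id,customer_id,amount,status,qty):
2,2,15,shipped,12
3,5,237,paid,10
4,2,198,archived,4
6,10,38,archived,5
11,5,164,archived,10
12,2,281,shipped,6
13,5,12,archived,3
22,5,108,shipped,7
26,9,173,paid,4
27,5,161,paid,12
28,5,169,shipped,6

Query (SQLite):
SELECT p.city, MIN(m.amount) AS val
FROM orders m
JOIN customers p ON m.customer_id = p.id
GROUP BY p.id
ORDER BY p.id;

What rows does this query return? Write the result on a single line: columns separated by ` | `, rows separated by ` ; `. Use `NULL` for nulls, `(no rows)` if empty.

Join each orders row to its customers via customer_id.
Group joined rows by customers.id; compute MIN(m.amount) per group.
  2: ids {2, 4, 12} → MIN(m.amount)=15
  5: ids {3, 11, 13, 22, 27, 28} → MIN(m.amount)=12
  9: ids {26} → MIN(m.amount)=173
  10: ids {6} → MIN(m.amount)=38

Seoul | 15 ; Seoul | 12 ; Porto | 173 ; Nairobi | 38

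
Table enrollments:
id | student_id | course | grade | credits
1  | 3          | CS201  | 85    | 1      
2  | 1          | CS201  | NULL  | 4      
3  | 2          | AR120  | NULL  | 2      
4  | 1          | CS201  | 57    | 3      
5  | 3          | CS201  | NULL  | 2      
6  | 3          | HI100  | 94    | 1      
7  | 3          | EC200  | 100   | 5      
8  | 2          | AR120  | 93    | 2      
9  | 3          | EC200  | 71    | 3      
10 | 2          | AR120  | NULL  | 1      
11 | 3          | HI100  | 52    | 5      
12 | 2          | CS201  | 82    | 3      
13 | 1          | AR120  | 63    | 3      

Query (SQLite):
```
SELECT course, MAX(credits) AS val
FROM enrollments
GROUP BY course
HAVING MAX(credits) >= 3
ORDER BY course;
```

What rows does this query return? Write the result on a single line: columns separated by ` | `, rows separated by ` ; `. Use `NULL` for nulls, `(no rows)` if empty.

AR120 | 3 ; CS201 | 4 ; EC200 | 5 ; HI100 | 5

Partition enrollments by course; compute MAX(credits) within each group.
HAVING: keep groups where MAX(credits) >= 3.
  AR120: ids {3, 8, 10, 13} → MAX(credits)=3
  CS201: ids {1, 2, 4, 5, 12} → MAX(credits)=4
  EC200: ids {7, 9} → MAX(credits)=5
  HI100: ids {6, 11} → MAX(credits)=5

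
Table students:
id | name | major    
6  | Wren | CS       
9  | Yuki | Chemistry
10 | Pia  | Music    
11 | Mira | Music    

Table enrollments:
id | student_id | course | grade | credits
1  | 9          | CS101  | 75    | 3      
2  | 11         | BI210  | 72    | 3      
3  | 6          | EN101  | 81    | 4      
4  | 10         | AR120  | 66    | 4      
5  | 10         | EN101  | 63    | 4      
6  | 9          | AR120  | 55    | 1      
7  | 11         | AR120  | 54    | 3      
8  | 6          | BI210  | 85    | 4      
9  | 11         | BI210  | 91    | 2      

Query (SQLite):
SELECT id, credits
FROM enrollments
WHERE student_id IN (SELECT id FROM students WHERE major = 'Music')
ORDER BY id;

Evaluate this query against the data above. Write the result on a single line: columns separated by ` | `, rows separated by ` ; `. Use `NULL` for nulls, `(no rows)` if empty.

2 | 3 ; 4 | 4 ; 5 | 4 ; 7 | 3 ; 9 | 2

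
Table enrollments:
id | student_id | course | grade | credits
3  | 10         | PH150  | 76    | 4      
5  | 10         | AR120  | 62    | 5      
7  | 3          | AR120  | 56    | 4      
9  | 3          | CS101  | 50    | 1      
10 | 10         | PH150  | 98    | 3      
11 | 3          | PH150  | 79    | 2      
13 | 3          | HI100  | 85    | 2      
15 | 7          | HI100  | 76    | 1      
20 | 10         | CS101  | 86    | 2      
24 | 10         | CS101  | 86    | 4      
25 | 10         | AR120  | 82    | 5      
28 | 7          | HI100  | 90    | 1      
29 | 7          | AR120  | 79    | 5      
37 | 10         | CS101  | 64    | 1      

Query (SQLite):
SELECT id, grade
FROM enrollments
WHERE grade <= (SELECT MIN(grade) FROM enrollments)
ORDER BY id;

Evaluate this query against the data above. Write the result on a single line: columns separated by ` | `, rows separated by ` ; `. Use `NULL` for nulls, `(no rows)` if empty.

9 | 50

Scalar subquery: MIN(grade) over all enrollments rows = 50.
Keep rows where grade <= that value.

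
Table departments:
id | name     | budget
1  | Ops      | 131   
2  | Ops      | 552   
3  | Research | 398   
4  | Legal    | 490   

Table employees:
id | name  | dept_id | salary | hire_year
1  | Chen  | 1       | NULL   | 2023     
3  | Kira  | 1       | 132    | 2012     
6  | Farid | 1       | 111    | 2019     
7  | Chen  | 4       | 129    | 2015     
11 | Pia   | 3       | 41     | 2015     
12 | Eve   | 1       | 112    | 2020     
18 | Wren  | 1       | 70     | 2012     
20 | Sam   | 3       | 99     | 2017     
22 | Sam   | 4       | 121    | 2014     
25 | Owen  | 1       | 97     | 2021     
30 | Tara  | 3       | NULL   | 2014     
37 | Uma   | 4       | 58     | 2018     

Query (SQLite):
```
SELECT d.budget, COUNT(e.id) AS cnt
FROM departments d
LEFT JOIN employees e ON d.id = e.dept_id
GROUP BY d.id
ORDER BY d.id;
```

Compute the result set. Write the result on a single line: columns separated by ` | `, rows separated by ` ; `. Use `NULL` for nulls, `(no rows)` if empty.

131 | 6 ; 552 | 0 ; 398 | 3 ; 490 | 3

LEFT JOIN keeps every departments row; unmatched ones get NULL for employees columns.
Group by departments.id and compute COUNT(e.id). COUNT(col) of an all-NULL group is 0.
  1: ids {1, 3, 6, 12, 18, 25} → COUNT(e.id)=6
  2: ids {—} → COUNT(e.id)=0
  3: ids {11, 20, 30} → COUNT(e.id)=3
  4: ids {7, 22, 37} → COUNT(e.id)=3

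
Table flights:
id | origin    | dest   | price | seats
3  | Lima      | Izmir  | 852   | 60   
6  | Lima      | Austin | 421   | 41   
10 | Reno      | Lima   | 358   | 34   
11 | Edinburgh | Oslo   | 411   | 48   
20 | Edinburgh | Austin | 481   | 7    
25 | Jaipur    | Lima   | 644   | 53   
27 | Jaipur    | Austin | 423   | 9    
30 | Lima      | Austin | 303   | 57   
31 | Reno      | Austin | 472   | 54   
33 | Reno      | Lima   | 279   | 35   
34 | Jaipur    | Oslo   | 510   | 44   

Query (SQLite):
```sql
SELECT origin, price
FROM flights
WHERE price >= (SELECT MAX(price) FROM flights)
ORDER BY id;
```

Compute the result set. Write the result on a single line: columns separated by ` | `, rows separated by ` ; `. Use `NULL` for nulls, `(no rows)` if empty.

Scalar subquery: MAX(price) over all flights rows = 852.
Keep rows where price >= that value.

Lima | 852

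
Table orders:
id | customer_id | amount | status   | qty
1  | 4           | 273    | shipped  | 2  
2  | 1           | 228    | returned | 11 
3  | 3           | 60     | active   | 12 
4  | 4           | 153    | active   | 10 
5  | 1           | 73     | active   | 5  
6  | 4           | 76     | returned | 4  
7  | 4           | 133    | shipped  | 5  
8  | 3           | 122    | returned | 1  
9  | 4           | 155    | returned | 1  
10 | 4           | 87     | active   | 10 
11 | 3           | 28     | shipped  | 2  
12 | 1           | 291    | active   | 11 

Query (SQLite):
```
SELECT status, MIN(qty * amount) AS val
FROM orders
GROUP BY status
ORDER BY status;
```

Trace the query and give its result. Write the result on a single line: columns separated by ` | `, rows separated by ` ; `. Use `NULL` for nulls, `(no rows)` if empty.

For each row compute qty * amount.
Group by status; take MIN of the expression per group.
  active: ids {3, 4, 5, 10, 12} → MIN(qty * amount)=365
  returned: ids {2, 6, 8, 9} → MIN(qty * amount)=122
  shipped: ids {1, 7, 11} → MIN(qty * amount)=56

active | 365 ; returned | 122 ; shipped | 56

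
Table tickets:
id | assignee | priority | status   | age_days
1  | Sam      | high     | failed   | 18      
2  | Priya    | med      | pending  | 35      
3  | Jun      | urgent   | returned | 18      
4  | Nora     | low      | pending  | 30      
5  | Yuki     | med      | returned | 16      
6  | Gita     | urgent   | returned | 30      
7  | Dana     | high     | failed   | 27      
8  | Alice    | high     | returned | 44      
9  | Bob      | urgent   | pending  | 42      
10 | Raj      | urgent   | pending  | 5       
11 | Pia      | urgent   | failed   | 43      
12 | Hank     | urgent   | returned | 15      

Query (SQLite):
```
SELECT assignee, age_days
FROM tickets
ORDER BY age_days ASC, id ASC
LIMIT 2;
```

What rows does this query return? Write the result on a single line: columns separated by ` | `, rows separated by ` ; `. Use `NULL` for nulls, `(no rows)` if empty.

Raj | 5 ; Hank | 15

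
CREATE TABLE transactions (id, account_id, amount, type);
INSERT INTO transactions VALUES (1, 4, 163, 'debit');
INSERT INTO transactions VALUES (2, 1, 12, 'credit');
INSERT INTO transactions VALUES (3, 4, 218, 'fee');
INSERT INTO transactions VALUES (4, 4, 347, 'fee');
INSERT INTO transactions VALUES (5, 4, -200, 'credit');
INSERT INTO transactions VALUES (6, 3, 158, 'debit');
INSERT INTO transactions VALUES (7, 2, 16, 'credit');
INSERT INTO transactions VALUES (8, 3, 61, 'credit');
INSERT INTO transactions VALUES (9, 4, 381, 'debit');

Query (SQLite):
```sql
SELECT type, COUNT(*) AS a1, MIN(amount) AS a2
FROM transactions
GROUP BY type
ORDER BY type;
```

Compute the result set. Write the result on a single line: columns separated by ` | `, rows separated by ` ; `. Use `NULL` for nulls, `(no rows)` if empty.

Group transactions by type.
Per group compute: COUNT(*), MIN(amount).
  credit: ids {2, 5, 7, 8} → COUNT(*)=4, MIN(amount)=-200
  debit: ids {1, 6, 9} → COUNT(*)=3, MIN(amount)=158
  fee: ids {3, 4} → COUNT(*)=2, MIN(amount)=218

credit | 4 | -200 ; debit | 3 | 158 ; fee | 2 | 218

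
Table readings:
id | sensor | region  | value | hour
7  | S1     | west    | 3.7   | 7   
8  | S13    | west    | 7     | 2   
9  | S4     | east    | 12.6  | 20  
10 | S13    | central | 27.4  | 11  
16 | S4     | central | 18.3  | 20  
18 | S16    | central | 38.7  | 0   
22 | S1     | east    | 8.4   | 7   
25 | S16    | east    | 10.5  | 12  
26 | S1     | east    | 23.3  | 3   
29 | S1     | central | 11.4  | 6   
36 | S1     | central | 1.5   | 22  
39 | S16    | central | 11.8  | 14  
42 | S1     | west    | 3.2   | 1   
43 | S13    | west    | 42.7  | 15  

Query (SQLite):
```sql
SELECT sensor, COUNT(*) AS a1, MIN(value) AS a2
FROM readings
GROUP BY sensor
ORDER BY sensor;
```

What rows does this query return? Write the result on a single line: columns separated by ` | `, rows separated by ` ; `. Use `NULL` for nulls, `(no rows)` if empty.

Group readings by sensor.
Per group compute: COUNT(*), MIN(value).
  S1: ids {7, 22, 26, 29, 36, 42} → COUNT(*)=6, MIN(value)=1.5
  S13: ids {8, 10, 43} → COUNT(*)=3, MIN(value)=7
  S16: ids {18, 25, 39} → COUNT(*)=3, MIN(value)=10.5
  S4: ids {9, 16} → COUNT(*)=2, MIN(value)=12.6

S1 | 6 | 1.5 ; S13 | 3 | 7 ; S16 | 3 | 10.5 ; S4 | 2 | 12.6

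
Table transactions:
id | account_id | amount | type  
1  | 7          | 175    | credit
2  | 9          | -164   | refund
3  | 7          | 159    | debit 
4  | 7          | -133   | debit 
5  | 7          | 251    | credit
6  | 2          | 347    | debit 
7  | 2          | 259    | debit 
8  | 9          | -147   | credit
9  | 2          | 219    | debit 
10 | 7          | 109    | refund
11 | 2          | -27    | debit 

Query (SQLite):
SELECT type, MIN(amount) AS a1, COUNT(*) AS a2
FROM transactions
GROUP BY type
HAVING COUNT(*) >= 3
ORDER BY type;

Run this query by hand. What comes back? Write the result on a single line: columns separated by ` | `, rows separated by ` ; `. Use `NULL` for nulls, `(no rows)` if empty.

Group transactions by type.
Per group compute: MIN(amount), COUNT(*).
HAVING: drop groups with fewer than 3 rows.
  credit: ids {1, 5, 8} → MIN(amount)=-147, COUNT(*)=3
  debit: ids {3, 4, 6, 7, 9, 11} → MIN(amount)=-133, COUNT(*)=6
  refund: ids {2, 10} → MIN(amount)=-164, COUNT(*)=2

credit | -147 | 3 ; debit | -133 | 6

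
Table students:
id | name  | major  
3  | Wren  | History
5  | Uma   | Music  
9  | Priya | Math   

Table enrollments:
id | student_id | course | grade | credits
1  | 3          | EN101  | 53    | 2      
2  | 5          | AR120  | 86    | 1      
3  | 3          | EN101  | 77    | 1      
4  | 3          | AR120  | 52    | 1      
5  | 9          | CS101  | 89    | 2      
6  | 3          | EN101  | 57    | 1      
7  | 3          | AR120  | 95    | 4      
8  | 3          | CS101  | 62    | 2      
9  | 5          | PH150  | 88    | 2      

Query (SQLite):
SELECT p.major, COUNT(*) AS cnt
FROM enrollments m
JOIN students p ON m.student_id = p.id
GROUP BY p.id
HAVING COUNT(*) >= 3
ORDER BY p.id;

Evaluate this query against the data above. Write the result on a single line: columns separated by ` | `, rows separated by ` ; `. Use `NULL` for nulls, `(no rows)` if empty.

Join each enrollments row to its students via student_id.
Group joined rows by students.id; compute COUNT(*) per group.
HAVING: keep groups with count ≥ 3.
  3: ids {1, 3, 4, 6, 7, 8} → COUNT(*)=6
  5: ids {2, 9} → COUNT(*)=2
  9: ids {5} → COUNT(*)=1

History | 6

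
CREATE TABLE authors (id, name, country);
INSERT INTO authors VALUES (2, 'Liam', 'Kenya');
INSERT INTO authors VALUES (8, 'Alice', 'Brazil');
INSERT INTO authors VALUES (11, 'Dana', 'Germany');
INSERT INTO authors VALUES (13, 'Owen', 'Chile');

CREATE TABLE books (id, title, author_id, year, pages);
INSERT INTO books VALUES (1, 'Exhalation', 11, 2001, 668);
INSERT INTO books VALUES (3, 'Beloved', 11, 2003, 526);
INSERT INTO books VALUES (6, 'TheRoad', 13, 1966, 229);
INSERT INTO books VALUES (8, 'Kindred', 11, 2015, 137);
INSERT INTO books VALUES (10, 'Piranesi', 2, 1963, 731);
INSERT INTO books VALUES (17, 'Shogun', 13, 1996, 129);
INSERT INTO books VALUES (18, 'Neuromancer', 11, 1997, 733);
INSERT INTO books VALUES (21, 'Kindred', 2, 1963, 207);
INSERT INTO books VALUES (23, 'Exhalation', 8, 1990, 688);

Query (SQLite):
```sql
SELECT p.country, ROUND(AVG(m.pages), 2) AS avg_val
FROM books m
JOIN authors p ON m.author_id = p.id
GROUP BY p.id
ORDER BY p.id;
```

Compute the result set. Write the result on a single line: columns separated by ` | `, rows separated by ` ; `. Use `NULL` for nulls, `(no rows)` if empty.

Join each books row to its authors via author_id.
Group joined rows by authors.id; compute ROUND(AVG(m.pages), 2) per group.
  2: ids {10, 21} → ROUND(AVG(m.pages), 2)=469
  8: ids {23} → ROUND(AVG(m.pages), 2)=688
  11: ids {1, 3, 8, 18} → ROUND(AVG(m.pages), 2)=516
  13: ids {6, 17} → ROUND(AVG(m.pages), 2)=179

Kenya | 469 ; Brazil | 688 ; Germany | 516 ; Chile | 179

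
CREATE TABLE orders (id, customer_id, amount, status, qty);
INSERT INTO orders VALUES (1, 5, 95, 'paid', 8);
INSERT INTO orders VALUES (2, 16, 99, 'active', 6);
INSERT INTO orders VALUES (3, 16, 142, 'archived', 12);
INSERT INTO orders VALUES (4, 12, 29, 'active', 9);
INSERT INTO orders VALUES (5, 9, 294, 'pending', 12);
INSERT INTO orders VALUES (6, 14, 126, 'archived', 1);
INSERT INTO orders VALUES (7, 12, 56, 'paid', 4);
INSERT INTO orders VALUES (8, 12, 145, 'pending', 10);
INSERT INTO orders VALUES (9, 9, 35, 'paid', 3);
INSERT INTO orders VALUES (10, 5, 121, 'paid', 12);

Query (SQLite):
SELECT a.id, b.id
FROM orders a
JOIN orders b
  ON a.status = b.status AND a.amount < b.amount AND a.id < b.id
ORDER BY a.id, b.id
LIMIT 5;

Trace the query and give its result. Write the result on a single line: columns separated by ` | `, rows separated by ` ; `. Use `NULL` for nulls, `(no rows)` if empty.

1 | 10 ; 7 | 10 ; 9 | 10

Pairs (a,b) with same status, a.amount < b.amount, a.id < b.id.
status groups: active:{2,4} archived:{3,6} paid:{1,7,9,10} pending:{5,8}
Ordered by (a.id, b.id); first 5.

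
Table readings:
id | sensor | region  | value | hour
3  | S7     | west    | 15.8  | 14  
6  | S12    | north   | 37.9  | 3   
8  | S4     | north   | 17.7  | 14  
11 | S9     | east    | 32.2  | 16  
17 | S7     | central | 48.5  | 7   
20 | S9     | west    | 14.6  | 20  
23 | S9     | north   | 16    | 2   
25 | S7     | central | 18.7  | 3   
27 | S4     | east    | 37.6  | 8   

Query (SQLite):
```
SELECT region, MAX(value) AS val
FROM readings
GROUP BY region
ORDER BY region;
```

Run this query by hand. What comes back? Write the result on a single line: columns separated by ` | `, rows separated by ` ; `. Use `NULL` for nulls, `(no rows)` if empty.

central | 48.5 ; east | 37.6 ; north | 37.9 ; west | 15.8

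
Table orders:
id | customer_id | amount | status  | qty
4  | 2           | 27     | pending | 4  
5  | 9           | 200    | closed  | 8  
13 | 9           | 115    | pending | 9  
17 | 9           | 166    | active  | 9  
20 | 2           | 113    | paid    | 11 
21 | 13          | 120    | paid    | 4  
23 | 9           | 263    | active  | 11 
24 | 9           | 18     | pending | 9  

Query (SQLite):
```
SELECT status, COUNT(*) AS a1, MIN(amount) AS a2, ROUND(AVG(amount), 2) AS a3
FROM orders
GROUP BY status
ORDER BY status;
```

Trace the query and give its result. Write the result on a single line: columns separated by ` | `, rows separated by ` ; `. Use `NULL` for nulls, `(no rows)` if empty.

Group orders by status.
Per group compute: COUNT(*), MIN(amount), ROUND(AVG(amount), 2).
  active: ids {17, 23} → COUNT(*)=2, MIN(amount)=166, ROUND(AVG(amount), 2)=214.5
  closed: ids {5} → COUNT(*)=1, MIN(amount)=200, ROUND(AVG(amount), 2)=200
  paid: ids {20, 21} → COUNT(*)=2, MIN(amount)=113, ROUND(AVG(amount), 2)=116.5
  pending: ids {4, 13, 24} → COUNT(*)=3, MIN(amount)=18, ROUND(AVG(amount), 2)=53.33

active | 2 | 166 | 214.5 ; closed | 1 | 200 | 200 ; paid | 2 | 113 | 116.5 ; pending | 3 | 18 | 53.33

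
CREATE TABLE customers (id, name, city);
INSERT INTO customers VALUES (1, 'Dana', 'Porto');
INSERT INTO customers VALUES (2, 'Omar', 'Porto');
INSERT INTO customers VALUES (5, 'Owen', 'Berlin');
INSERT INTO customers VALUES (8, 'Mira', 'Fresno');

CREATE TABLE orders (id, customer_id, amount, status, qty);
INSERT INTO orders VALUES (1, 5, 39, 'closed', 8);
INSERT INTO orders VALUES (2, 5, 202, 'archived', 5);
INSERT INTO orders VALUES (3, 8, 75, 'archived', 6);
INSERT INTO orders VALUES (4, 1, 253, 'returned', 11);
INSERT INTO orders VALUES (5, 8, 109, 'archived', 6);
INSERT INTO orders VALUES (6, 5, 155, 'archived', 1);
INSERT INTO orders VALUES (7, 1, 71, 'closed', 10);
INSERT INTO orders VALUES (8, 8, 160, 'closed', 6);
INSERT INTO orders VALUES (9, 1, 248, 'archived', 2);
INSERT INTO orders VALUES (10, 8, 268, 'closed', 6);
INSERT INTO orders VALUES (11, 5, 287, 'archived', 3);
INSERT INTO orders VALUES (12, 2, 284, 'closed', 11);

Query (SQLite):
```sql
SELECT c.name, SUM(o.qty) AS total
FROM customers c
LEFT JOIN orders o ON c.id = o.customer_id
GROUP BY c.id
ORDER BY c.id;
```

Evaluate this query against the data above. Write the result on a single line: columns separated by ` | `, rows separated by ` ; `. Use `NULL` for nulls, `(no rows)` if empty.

LEFT JOIN keeps every customers row; unmatched ones get NULL for orders columns.
Group by customers.id and compute SUM(o.qty). SUM over an all-NULL group is NULL.
  1: ids {4, 7, 9} → SUM(o.qty)=23
  2: ids {12} → SUM(o.qty)=11
  5: ids {1, 2, 6, 11} → SUM(o.qty)=17
  8: ids {3, 5, 8, 10} → SUM(o.qty)=24

Dana | 23 ; Omar | 11 ; Owen | 17 ; Mira | 24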